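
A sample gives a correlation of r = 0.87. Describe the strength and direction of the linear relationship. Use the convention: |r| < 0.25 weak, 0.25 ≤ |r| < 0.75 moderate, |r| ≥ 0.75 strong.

r = 0.87 > 0 so the relationship is positive.
|r| = 0.87, which falls in the strong range.

strong positive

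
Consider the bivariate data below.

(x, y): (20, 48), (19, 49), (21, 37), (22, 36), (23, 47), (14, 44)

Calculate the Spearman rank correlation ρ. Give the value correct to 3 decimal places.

Rank x: 3, 2, 4, 5, 6, 1
Rank y: 5, 6, 2, 1, 4, 3
d = rank(x) − rank(y): -2, -4, 2, 4, 2, -2; Σd² = 48
ρ = 1 − 6Σd² / [n(n²−1)] = 1 − 6×48 / (6×35) = 1 − 288/210 ≈ -0.371

-0.371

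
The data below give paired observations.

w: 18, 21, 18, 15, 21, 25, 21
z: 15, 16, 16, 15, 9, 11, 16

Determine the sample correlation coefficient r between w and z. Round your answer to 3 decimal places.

-0.500

n = 7, Σw = 139, Σz = 98, Σw² = 2821, Σz² = 1420, Σwz = 1919
nΣwz − ΣwΣz = 13433 − 13622 = -189
nΣw² − (Σw)² = 19747 − 19321 = 426; nΣz² − (Σz)² = 9940 − 9604 = 336
r = -189 / √(426 × 336) = -189 / 378.3332 ≈ -0.500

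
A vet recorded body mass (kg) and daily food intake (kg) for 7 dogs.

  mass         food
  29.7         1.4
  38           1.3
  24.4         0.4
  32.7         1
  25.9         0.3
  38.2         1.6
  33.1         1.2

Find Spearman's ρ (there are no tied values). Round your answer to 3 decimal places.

Rank mass: 3, 6, 1, 4, 2, 7, 5
Rank food: 6, 5, 2, 3, 1, 7, 4
d = rank(mass) − rank(food): -3, 1, -1, 1, 1, 0, 1; Σd² = 14
ρ = 1 − 6Σd² / [n(n²−1)] = 1 − 6×14 / (7×48) = 1 − 84/336 ≈ 0.750

0.750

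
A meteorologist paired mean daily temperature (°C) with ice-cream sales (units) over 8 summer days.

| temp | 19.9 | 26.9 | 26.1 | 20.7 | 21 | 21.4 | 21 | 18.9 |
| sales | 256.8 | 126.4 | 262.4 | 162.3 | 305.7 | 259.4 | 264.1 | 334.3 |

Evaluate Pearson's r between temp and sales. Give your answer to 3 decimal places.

n = 8, Σx = 175.9, Σy = 1971.4, Σx² = 3926.49, Σy² = 519364.4, Σxy = 42553.96
nΣxy − ΣxΣy = 340431.68 − 346769.26 = -6337.58
nΣx² − (Σx)² = 31411.92 − 30940.81 = 471.11; nΣy² − (Σy)² = 4154915.2 − 3886417.96 = 268497.24
r = -6337.58 / √(471.11 × 268497.24) = -6337.58 / 11246.8544 ≈ -0.563

-0.563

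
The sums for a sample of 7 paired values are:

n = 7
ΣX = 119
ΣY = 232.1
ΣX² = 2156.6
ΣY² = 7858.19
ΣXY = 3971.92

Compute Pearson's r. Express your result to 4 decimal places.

0.1780

r = (nΣXY − ΣXΣY) / √[(nΣX² − (ΣX)²)(nΣY² − (ΣY)²)]
Numerator: 7×3971.92 − 119×232.1 = 183.54
Denominator: √[(15096.2 − 14161)(55007.33 − 53870.41)] = √[935.2 × 1136.92] = 1031.1390
r = 183.54 / 1031.1390 ≈ 0.1780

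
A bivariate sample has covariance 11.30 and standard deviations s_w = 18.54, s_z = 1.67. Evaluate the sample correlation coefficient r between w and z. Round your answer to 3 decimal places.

r = Cov(w,z) / (s_w · s_z) = 11.30 / (18.54 × 1.67)
  = 11.30 / 30.9618 ≈ 0.365

0.365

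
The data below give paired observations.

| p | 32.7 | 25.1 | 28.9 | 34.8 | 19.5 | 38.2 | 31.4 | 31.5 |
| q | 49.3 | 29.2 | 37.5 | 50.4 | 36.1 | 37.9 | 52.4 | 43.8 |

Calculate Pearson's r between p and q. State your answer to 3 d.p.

n = 8, Σp = 242.1, Σq = 336.6, Σp² = 7563.25, Σq² = 14633.36, Σpq = 10359.49
nΣpq − ΣpΣq = 82875.92 − 81490.86 = 1385.06
nΣp² − (Σp)² = 60506 − 58612.41 = 1893.59; nΣq² − (Σq)² = 117066.88 − 113299.56 = 3767.32
r = 1385.06 / √(1893.59 × 3767.32) = 1385.06 / 2670.9099 ≈ 0.519

0.519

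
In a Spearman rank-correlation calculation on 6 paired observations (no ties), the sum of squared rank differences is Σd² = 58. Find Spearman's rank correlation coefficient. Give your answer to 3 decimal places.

ρ = 1 − 6Σd² / [n(n²−1)] = 1 − 6×58 / (6×35)
  = 1 − 348/210 = 1 − 1.6571 ≈ -0.657

-0.657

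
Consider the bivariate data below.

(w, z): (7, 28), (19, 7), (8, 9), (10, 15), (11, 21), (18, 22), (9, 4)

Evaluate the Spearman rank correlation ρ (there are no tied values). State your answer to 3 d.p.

Rank w: 1, 7, 2, 4, 5, 6, 3
Rank z: 7, 2, 3, 4, 5, 6, 1
d = rank(w) − rank(z): -6, 5, -1, 0, 0, 0, 2; Σd² = 66
ρ = 1 − 6Σd² / [n(n²−1)] = 1 − 6×66 / (7×48) = 1 − 396/336 ≈ -0.179

-0.179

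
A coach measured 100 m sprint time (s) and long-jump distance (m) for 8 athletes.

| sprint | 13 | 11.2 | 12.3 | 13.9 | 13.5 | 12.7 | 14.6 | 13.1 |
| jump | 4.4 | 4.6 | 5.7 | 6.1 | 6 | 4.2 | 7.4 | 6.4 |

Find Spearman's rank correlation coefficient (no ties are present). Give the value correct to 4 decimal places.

Rank sprint: 4, 1, 2, 7, 6, 3, 8, 5
Rank jump: 2, 3, 4, 6, 5, 1, 8, 7
d = rank(sprint) − rank(jump): 2, -2, -2, 1, 1, 2, 0, -2; Σd² = 22
ρ = 1 − 6Σd² / [n(n²−1)] = 1 − 6×22 / (8×63) = 1 − 132/504 ≈ 0.7381

0.7381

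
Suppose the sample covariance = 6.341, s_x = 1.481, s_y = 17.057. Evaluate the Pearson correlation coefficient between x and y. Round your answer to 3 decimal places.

r = Cov(x,y) / (s_x · s_y) = 6.341 / (1.481 × 17.057)
  = 6.341 / 25.2614 ≈ 0.251

0.251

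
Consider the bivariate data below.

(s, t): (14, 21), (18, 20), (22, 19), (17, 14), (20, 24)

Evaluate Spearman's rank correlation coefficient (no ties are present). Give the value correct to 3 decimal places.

0.000

Rank s: 1, 3, 5, 2, 4
Rank t: 4, 3, 2, 1, 5
d = rank(s) − rank(t): -3, 0, 3, 1, -1; Σd² = 20
ρ = 1 − 6Σd² / [n(n²−1)] = 1 − 6×20 / (5×24) = 1 − 120/120 ≈ 0.000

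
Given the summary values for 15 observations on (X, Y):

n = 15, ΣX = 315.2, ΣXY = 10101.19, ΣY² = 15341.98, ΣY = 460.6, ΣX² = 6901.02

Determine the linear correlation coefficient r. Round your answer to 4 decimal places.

r = (nΣXY − ΣXΣY) / √[(nΣX² − (ΣX)²)(nΣY² − (ΣY)²)]
Numerator: 15×10101.19 − 315.2×460.6 = 6336.73
Denominator: √[(103515.3 − 99351.04)(230129.7 − 212152.36)] = √[4164.26 × 17977.34] = 8652.3013
r = 6336.73 / 8652.3013 ≈ 0.7324

0.7324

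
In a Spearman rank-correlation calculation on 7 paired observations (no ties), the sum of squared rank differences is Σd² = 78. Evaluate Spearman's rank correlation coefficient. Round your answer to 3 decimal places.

-0.393

ρ = 1 − 6Σd² / [n(n²−1)] = 1 − 6×78 / (7×48)
  = 1 − 468/336 = 1 − 1.3929 ≈ -0.393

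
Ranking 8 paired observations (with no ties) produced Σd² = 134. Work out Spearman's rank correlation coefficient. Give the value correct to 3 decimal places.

ρ = 1 − 6Σd² / [n(n²−1)] = 1 − 6×134 / (8×63)
  = 1 − 804/504 = 1 − 1.5952 ≈ -0.595

-0.595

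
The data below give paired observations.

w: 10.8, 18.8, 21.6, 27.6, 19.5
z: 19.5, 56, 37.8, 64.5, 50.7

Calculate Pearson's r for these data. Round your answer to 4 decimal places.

n = 5, Σw = 98.3, Σz = 228.5, Σw² = 2078.65, Σz² = 11675.83, Σwz = 4848.73
nΣwz − ΣwΣz = 24243.65 − 22461.55 = 1782.1
nΣw² − (Σw)² = 10393.25 − 9662.89 = 730.36; nΣz² − (Σz)² = 58379.15 − 52212.25 = 6166.9
r = 1782.1 / √(730.36 × 6166.9) = 1782.1 / 2122.2764 ≈ 0.8397

0.8397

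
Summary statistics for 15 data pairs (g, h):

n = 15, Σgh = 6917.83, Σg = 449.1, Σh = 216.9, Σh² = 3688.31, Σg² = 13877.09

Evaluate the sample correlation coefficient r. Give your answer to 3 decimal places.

0.869

r = (nΣgh − ΣgΣh) / √[(nΣg² − (Σg)²)(nΣh² − (Σh)²)]
Numerator: 15×6917.83 − 449.1×216.9 = 6357.66
Denominator: √[(208156.35 − 201690.81)(55324.65 − 47045.61)] = √[6465.54 × 8279.04] = 7316.3149
r = 6357.66 / 7316.3149 ≈ 0.869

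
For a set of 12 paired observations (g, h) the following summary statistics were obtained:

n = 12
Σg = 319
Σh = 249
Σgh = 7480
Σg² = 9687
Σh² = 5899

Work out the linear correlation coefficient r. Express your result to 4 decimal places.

r = (nΣgh − ΣgΣh) / √[(nΣg² − (Σg)²)(nΣh² − (Σh)²)]
Numerator: 12×7480 − 319×249 = 10329
Denominator: √[(116244 − 101761)(70788 − 62001)] = √[14483 × 8787] = 11281.0514
r = 10329 / 11281.0514 ≈ 0.9156

0.9156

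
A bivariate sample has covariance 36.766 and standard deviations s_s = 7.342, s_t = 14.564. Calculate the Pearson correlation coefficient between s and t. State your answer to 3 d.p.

r = Cov(s,t) / (s_s · s_t) = 36.766 / (7.342 × 14.564)
  = 36.766 / 106.9289 ≈ 0.344

0.344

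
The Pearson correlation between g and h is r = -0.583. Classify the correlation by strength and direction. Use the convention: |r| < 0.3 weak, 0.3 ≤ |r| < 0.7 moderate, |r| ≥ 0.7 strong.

moderate negative

r = -0.583 < 0 so the relationship is negative.
|r| = 0.583, which falls in the moderate range.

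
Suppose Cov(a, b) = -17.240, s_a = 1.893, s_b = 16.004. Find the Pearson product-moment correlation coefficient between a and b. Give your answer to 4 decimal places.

r = Cov(a,b) / (s_a · s_b) = -17.240 / (1.893 × 16.004)
  = -17.240 / 30.2956 ≈ -0.5691

-0.5691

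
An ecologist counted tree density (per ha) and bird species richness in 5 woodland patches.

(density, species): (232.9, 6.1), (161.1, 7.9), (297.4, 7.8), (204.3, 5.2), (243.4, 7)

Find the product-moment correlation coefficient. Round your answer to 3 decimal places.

0.144

n = 5, Σx = 1139.1, Σy = 34, Σx² = 269624.43, Σy² = 236.5, Σxy = 7779.26
nΣxy − ΣxΣy = 38896.3 − 38729.4 = 166.9
nΣx² − (Σx)² = 1348122.15 − 1297548.81 = 50573.34; nΣy² − (Σy)² = 1182.5 − 1156 = 26.5
r = 166.9 / √(50573.34 × 26.5) = 166.9 / 1157.6673 ≈ 0.144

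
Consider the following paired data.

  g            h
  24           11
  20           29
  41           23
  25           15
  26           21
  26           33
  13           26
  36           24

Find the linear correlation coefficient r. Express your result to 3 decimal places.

n = 8, Σg = 211, Σh = 182, Σg² = 6099, Σh² = 4498, Σgh = 4768
nΣgh − ΣgΣh = 38144 − 38402 = -258
nΣg² − (Σg)² = 48792 − 44521 = 4271; nΣh² − (Σh)² = 35984 − 33124 = 2860
r = -258 / √(4271 × 2860) = -258 / 3495.0050 ≈ -0.074

-0.074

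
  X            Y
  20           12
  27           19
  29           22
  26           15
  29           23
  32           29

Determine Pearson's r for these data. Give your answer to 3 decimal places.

0.940

n = 6, ΣX = 163, ΣY = 120, ΣX² = 4511, ΣY² = 2584, ΣXY = 3376
nΣXY − ΣXΣY = 20256 − 19560 = 696
nΣX² − (ΣX)² = 27066 − 26569 = 497; nΣY² − (ΣY)² = 15504 − 14400 = 1104
r = 696 / √(497 × 1104) = 696 / 740.7348 ≈ 0.940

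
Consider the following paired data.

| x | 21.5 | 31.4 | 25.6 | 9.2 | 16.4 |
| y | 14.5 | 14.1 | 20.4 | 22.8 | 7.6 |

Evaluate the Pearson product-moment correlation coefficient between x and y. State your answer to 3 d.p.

n = 5, Σx = 104.1, Σy = 79.4, Σx² = 2457.17, Σy² = 1402.82, Σxy = 1611.13
nΣxy − ΣxΣy = 8055.65 − 8265.54 = -209.89
nΣx² − (Σx)² = 12285.85 − 10836.81 = 1449.04; nΣy² − (Σy)² = 7014.1 − 6304.36 = 709.74
r = -209.89 / √(1449.04 × 709.74) = -209.89 / 1014.1211 ≈ -0.207

-0.207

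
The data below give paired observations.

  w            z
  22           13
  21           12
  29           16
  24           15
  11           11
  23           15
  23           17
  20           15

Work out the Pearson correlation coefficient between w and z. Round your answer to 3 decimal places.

n = 8, Σw = 173, Σz = 114, Σw² = 3921, Σz² = 1654, Σwz = 2519
nΣwz − ΣwΣz = 20152 − 19722 = 430
nΣw² − (Σw)² = 31368 − 29929 = 1439; nΣz² − (Σz)² = 13232 − 12996 = 236
r = 430 / √(1439 × 236) = 430 / 582.7555 ≈ 0.738

0.738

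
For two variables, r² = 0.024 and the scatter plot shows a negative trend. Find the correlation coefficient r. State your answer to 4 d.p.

-0.1549

|r| = √0.024 = 0.1549
The association is negative, so r = −0.1549.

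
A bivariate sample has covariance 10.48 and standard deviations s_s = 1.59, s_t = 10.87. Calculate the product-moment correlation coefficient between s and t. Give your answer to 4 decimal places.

r = Cov(s,t) / (s_s · s_t) = 10.48 / (1.59 × 10.87)
  = 10.48 / 17.2833 ≈ 0.6064

0.6064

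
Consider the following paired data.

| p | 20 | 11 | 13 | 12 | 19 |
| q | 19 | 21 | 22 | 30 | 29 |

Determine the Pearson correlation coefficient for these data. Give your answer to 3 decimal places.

-0.084

n = 5, Σp = 75, Σq = 121, Σp² = 1195, Σq² = 3027, Σpq = 1808
nΣpq − ΣpΣq = 9040 − 9075 = -35
nΣp² − (Σp)² = 5975 − 5625 = 350; nΣq² − (Σq)² = 15135 − 14641 = 494
r = -35 / √(350 × 494) = -35 / 415.8125 ≈ -0.084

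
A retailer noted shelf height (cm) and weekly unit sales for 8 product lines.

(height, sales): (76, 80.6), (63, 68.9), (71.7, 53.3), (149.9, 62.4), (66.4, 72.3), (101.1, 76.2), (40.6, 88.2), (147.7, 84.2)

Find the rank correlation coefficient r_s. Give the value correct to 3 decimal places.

Rank height: 5, 2, 4, 8, 3, 6, 1, 7
Rank sales: 6, 3, 1, 2, 4, 5, 8, 7
d = rank(height) − rank(sales): -1, -1, 3, 6, -1, 1, -7, 0; Σd² = 98
ρ = 1 − 6Σd² / [n(n²−1)] = 1 − 6×98 / (8×63) = 1 − 588/504 ≈ -0.167

-0.167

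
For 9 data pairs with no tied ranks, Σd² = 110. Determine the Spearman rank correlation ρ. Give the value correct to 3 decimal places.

ρ = 1 − 6Σd² / [n(n²−1)] = 1 − 6×110 / (9×80)
  = 1 − 660/720 = 1 − 0.9167 ≈ 0.083

0.083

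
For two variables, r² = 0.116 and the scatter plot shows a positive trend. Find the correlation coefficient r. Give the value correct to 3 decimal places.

|r| = √0.116 = 0.341
The association is positive, so r = 0.341.

0.341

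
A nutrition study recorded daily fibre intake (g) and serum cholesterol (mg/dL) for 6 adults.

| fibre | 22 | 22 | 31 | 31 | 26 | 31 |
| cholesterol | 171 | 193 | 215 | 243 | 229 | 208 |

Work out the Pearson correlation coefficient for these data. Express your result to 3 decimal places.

n = 6, Σx = 163, Σy = 1259, Σx² = 4527, Σy² = 267469, Σxy = 34608
nΣxy − ΣxΣy = 207648 − 205217 = 2431
nΣx² − (Σx)² = 27162 − 26569 = 593; nΣy² − (Σy)² = 1604814 − 1585081 = 19733
r = 2431 / √(593 × 19733) = 2431 / 3420.7702 ≈ 0.711

0.711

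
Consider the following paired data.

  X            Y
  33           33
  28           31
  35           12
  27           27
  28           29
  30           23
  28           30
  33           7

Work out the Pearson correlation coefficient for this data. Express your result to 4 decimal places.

n = 8, ΣX = 242, ΣY = 192, ΣX² = 7384, ΣY² = 5242, ΣXY = 5679
nΣXY − ΣXΣY = 45432 − 46464 = -1032
nΣX² − (ΣX)² = 59072 − 58564 = 508; nΣY² − (ΣY)² = 41936 − 36864 = 5072
r = -1032 / √(508 × 5072) = -1032 / 1605.1716 ≈ -0.6429

-0.6429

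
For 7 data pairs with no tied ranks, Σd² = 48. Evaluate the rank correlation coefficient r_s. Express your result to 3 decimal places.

ρ = 1 − 6Σd² / [n(n²−1)] = 1 − 6×48 / (7×48)
  = 1 − 288/336 = 1 − 0.8571 ≈ 0.143

0.143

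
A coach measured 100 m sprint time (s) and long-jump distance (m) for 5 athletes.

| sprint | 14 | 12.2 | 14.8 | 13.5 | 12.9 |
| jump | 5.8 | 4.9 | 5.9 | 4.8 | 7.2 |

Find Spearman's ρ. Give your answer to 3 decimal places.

0.200

Rank sprint: 4, 1, 5, 3, 2
Rank jump: 3, 2, 4, 1, 5
d = rank(sprint) − rank(jump): 1, -1, 1, 2, -3; Σd² = 16
ρ = 1 − 6Σd² / [n(n²−1)] = 1 − 6×16 / (5×24) = 1 − 96/120 ≈ 0.200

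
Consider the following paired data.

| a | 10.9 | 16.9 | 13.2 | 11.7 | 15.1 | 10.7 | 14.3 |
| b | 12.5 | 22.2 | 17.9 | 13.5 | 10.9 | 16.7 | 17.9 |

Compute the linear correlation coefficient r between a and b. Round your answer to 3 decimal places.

n = 7, Σa = 92.8, Σb = 111.6, Σa² = 1262.54, Σb² = 1869.86, Σab = 1504.91
nΣab − ΣaΣb = 10534.37 − 10356.48 = 177.89
nΣa² − (Σa)² = 8837.78 − 8611.84 = 225.94; nΣb² − (Σb)² = 13089.02 − 12454.56 = 634.46
r = 177.89 / √(225.94 × 634.46) = 177.89 / 378.6158 ≈ 0.470

0.470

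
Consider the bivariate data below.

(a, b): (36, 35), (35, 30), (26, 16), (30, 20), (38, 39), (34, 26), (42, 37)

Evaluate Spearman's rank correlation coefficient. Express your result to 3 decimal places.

0.964

Rank a: 5, 4, 1, 2, 6, 3, 7
Rank b: 5, 4, 1, 2, 7, 3, 6
d = rank(a) − rank(b): 0, 0, 0, 0, -1, 0, 1; Σd² = 2
ρ = 1 − 6Σd² / [n(n²−1)] = 1 − 6×2 / (7×48) = 1 − 12/336 ≈ 0.964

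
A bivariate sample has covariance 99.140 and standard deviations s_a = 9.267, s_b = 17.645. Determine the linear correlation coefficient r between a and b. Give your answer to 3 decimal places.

r = Cov(a,b) / (s_a · s_b) = 99.140 / (9.267 × 17.645)
  = 99.140 / 163.5162 ≈ 0.606

0.606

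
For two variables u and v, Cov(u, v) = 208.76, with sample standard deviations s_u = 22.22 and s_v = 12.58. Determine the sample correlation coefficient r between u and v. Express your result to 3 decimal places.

r = Cov(u,v) / (s_u · s_v) = 208.76 / (22.22 × 12.58)
  = 208.76 / 279.5276 ≈ 0.747

0.747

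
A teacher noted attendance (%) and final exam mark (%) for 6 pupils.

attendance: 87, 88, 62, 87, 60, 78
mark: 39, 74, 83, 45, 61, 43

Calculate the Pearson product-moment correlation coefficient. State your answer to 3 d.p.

-0.499

n = 6, Σx = 462, Σy = 345, Σx² = 36410, Σy² = 21481, Σxy = 25980
nΣxy − ΣxΣy = 155880 − 159390 = -3510
nΣx² − (Σx)² = 218460 − 213444 = 5016; nΣy² − (Σy)² = 128886 − 119025 = 9861
r = -3510 / √(5016 × 9861) = -3510 / 7032.9777 ≈ -0.499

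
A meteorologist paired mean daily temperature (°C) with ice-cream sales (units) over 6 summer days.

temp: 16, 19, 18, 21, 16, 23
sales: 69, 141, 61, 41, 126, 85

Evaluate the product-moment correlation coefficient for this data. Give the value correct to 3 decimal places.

-0.253

n = 6, Σx = 113, Σy = 523, Σx² = 2167, Σy² = 53145, Σxy = 9713
nΣxy − ΣxΣy = 58278 − 59099 = -821
nΣx² − (Σx)² = 13002 − 12769 = 233; nΣy² − (Σy)² = 318870 − 273529 = 45341
r = -821 / √(233 × 45341) = -821 / 3250.3004 ≈ -0.253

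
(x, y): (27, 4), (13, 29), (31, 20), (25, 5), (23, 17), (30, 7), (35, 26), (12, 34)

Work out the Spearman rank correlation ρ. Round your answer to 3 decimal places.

Rank x: 5, 2, 7, 4, 3, 6, 8, 1
Rank y: 1, 7, 5, 2, 4, 3, 6, 8
d = rank(x) − rank(y): 4, -5, 2, 2, -1, 3, 2, -7; Σd² = 112
ρ = 1 − 6Σd² / [n(n²−1)] = 1 − 6×112 / (8×63) = 1 − 672/504 ≈ -0.333

-0.333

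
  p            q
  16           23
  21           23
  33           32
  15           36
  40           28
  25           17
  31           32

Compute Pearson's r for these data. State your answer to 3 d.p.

0.123

n = 7, Σp = 181, Σq = 191, Σp² = 5197, Σq² = 5475, Σpq = 4984
nΣpq − ΣpΣq = 34888 − 34571 = 317
nΣp² − (Σp)² = 36379 − 32761 = 3618; nΣq² − (Σq)² = 38325 − 36481 = 1844
r = 317 / √(3618 × 1844) = 317 / 2582.9425 ≈ 0.123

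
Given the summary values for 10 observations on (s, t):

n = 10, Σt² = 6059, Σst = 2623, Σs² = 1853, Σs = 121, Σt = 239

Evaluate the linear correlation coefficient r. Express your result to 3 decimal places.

-0.732

r = (nΣst − ΣsΣt) / √[(nΣs² − (Σs)²)(nΣt² − (Σt)²)]
Numerator: 10×2623 − 121×239 = -2689
Denominator: √[(18530 − 14641)(60590 − 57121)] = √[3889 × 3469] = 3673.0016
r = -2689 / 3673.0016 ≈ -0.732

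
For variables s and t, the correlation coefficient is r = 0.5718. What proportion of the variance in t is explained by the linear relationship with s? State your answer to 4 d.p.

0.3270

r² = (0.5718)² = 0.3270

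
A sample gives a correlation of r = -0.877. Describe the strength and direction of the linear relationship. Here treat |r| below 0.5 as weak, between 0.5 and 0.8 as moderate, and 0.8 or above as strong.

r = -0.877 < 0 so the relationship is negative.
|r| = 0.877, which falls in the strong range.

strong negative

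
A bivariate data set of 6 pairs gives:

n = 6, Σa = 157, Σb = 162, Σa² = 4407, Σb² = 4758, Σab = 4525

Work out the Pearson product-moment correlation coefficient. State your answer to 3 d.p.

r = (nΣab − ΣaΣb) / √[(nΣa² − (Σa)²)(nΣb² − (Σb)²)]
Numerator: 6×4525 − 157×162 = 1716
Denominator: √[(26442 − 24649)(28548 − 26244)] = √[1793 × 2304] = 2032.5039
r = 1716 / 2032.5039 ≈ 0.844

0.844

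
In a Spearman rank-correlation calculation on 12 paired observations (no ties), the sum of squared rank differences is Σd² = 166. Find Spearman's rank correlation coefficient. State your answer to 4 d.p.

ρ = 1 − 6Σd² / [n(n²−1)] = 1 − 6×166 / (12×143)
  = 1 − 996/1716 = 1 − 0.58042 ≈ 0.4196

0.4196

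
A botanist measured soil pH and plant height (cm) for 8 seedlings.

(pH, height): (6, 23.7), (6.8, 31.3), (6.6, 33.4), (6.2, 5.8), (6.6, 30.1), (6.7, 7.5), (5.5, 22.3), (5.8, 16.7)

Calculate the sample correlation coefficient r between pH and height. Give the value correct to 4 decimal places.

n = 8, Σx = 50.2, Σy = 170.8, Σx² = 316.58, Σy² = 4429.02, Σxy = 1079.86
nΣxy − ΣxΣy = 8638.88 − 8574.16 = 64.72
nΣx² − (Σx)² = 2532.64 − 2520.04 = 12.6; nΣy² − (Σy)² = 35432.16 − 29172.64 = 6259.52
r = 64.72 / √(12.6 × 6259.52) = 64.72 / 280.8379 ≈ 0.2305

0.2305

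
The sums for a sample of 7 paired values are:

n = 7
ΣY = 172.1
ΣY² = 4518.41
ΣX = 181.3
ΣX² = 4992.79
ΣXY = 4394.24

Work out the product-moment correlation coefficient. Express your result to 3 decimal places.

r = (nΣXY − ΣXΣY) / √[(nΣX² − (ΣX)²)(nΣY² − (ΣY)²)]
Numerator: 7×4394.24 − 181.3×172.1 = -442.05
Denominator: √[(34949.53 − 32869.69)(31628.87 − 29618.41)] = √[2079.84 × 2010.46] = 2044.8558
r = -442.05 / 2044.8558 ≈ -0.216

-0.216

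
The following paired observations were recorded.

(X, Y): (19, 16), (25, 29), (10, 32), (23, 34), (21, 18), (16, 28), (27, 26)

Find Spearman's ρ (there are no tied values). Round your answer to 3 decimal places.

-0.036

Rank X: 3, 6, 1, 5, 4, 2, 7
Rank Y: 1, 5, 6, 7, 2, 4, 3
d = rank(X) − rank(Y): 2, 1, -5, -2, 2, -2, 4; Σd² = 58
ρ = 1 − 6Σd² / [n(n²−1)] = 1 − 6×58 / (7×48) = 1 − 348/336 ≈ -0.036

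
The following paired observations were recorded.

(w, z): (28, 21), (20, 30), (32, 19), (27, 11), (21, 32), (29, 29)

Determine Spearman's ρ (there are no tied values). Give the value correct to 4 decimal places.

Rank w: 4, 1, 6, 3, 2, 5
Rank z: 3, 5, 2, 1, 6, 4
d = rank(w) − rank(z): 1, -4, 4, 2, -4, 1; Σd² = 54
ρ = 1 − 6Σd² / [n(n²−1)] = 1 − 6×54 / (6×35) = 1 − 324/210 ≈ -0.5429

-0.5429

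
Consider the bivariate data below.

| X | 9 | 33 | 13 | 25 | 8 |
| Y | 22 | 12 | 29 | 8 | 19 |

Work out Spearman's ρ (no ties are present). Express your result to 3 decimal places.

-0.500

Rank X: 2, 5, 3, 4, 1
Rank Y: 4, 2, 5, 1, 3
d = rank(X) − rank(Y): -2, 3, -2, 3, -2; Σd² = 30
ρ = 1 − 6Σd² / [n(n²−1)] = 1 − 6×30 / (5×24) = 1 − 180/120 ≈ -0.500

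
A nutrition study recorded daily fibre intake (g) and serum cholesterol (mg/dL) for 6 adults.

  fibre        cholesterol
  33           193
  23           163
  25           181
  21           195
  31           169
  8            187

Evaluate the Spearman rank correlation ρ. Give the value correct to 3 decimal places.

-0.143

Rank fibre: 6, 3, 4, 2, 5, 1
Rank cholesterol: 5, 1, 3, 6, 2, 4
d = rank(fibre) − rank(cholesterol): 1, 2, 1, -4, 3, -3; Σd² = 40
ρ = 1 − 6Σd² / [n(n²−1)] = 1 − 6×40 / (6×35) = 1 − 240/210 ≈ -0.143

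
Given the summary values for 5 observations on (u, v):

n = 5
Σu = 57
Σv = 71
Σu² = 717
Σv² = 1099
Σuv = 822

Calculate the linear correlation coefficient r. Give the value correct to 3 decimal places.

0.161

r = (nΣuv − ΣuΣv) / √[(nΣu² − (Σu)²)(nΣv² − (Σv)²)]
Numerator: 5×822 − 57×71 = 63
Denominator: √[(3585 − 3249)(5495 − 5041)] = √[336 × 454] = 390.5688
r = 63 / 390.5688 ≈ 0.161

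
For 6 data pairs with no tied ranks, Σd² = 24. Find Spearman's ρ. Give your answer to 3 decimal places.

0.314

ρ = 1 − 6Σd² / [n(n²−1)] = 1 − 6×24 / (6×35)
  = 1 − 144/210 = 1 − 0.6857 ≈ 0.314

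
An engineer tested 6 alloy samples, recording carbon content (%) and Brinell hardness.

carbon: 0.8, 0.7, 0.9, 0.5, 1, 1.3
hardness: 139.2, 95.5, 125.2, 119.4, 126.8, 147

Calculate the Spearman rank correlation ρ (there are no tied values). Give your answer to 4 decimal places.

0.7714

Rank carbon: 3, 2, 4, 1, 5, 6
Rank hardness: 5, 1, 3, 2, 4, 6
d = rank(carbon) − rank(hardness): -2, 1, 1, -1, 1, 0; Σd² = 8
ρ = 1 − 6Σd² / [n(n²−1)] = 1 − 6×8 / (6×35) = 1 − 48/210 ≈ 0.7714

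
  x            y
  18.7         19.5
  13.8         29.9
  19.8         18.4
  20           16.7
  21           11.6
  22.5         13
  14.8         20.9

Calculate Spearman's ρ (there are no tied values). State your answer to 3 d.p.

-0.964

Rank x: 3, 1, 4, 5, 6, 7, 2
Rank y: 5, 7, 4, 3, 1, 2, 6
d = rank(x) − rank(y): -2, -6, 0, 2, 5, 5, -4; Σd² = 110
ρ = 1 − 6Σd² / [n(n²−1)] = 1 − 6×110 / (7×48) = 1 − 660/336 ≈ -0.964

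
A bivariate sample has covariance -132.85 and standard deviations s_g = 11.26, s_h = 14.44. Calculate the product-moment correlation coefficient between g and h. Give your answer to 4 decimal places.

-0.8171

r = Cov(g,h) / (s_g · s_h) = -132.85 / (11.26 × 14.44)
  = -132.85 / 162.5944 ≈ -0.8171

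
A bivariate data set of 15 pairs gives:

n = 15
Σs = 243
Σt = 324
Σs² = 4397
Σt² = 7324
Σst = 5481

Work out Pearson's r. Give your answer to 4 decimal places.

r = (nΣst − ΣsΣt) / √[(nΣs² − (Σs)²)(nΣt² − (Σt)²)]
Numerator: 15×5481 − 243×324 = 3483
Denominator: √[(65955 − 59049)(109860 − 104976)] = √[6906 × 4884] = 5807.6591
r = 3483 / 5807.6591 ≈ 0.5997

0.5997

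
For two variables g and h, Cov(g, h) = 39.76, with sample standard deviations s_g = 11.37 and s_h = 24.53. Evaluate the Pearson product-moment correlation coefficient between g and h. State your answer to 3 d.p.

0.143

r = Cov(g,h) / (s_g · s_h) = 39.76 / (11.37 × 24.53)
  = 39.76 / 278.9061 ≈ 0.143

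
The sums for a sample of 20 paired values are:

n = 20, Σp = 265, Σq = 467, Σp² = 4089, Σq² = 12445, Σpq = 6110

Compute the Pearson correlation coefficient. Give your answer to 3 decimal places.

r = (nΣpq − ΣpΣq) / √[(nΣp² − (Σp)²)(nΣq² − (Σq)²)]
Numerator: 20×6110 − 265×467 = -1555
Denominator: √[(81780 − 70225)(248900 − 218089)] = √[11555 × 30811] = 18868.5215
r = -1555 / 18868.5215 ≈ -0.082

-0.082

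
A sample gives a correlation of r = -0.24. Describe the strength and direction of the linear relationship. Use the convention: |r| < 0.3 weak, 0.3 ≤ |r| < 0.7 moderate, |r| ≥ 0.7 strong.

r = -0.24 < 0 so the relationship is negative.
|r| = 0.24, which falls in the weak range.

weak negative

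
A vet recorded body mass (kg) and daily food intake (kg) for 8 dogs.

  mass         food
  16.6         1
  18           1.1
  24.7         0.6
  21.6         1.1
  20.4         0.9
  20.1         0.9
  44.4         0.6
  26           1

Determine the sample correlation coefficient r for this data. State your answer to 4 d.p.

-0.6919

n = 8, Σx = 191.8, Σy = 7.2, Σx² = 5143.74, Σy² = 6.76, Σxy = 164.07
nΣxy − ΣxΣy = 1312.56 − 1380.96 = -68.4
nΣx² − (Σx)² = 41149.92 − 36787.24 = 4362.68; nΣy² − (Σy)² = 54.08 − 51.84 = 2.24
r = -68.4 / √(4362.68 × 2.24) = -68.4 / 98.8555 ≈ -0.6919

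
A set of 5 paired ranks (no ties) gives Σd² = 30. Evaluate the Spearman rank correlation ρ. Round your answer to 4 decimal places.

-0.5000

ρ = 1 − 6Σd² / [n(n²−1)] = 1 − 6×30 / (5×24)
  = 1 − 180/120 = 1 − 1.50000 ≈ -0.5000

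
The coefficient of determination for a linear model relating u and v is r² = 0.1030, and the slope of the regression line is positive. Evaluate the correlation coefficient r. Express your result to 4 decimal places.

|r| = √0.1030 = 0.3209
The association is positive, so r = 0.3209.

0.3209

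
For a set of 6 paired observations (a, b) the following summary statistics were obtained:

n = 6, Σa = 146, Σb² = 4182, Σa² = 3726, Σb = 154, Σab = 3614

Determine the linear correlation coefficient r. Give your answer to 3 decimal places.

-0.669

r = (nΣab − ΣaΣb) / √[(nΣa² − (Σa)²)(nΣb² − (Σb)²)]
Numerator: 6×3614 − 146×154 = -800
Denominator: √[(22356 − 21316)(25092 − 23716)] = √[1040 × 1376] = 1196.2608
r = -800 / 1196.2608 ≈ -0.669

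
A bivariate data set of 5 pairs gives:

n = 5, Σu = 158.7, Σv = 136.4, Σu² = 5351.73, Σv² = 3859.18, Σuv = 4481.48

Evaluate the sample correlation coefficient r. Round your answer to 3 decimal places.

0.730

r = (nΣuv − ΣuΣv) / √[(nΣu² − (Σu)²)(nΣv² − (Σv)²)]
Numerator: 5×4481.48 − 158.7×136.4 = 760.72
Denominator: √[(26758.65 − 25185.69)(19295.9 − 18604.96)] = √[1572.96 × 690.94] = 1042.5071
r = 760.72 / 1042.5071 ≈ 0.730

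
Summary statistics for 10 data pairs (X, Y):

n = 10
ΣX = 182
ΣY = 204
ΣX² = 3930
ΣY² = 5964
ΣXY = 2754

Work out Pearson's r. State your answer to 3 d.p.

-0.909

r = (nΣXY − ΣXΣY) / √[(nΣX² − (ΣX)²)(nΣY² − (ΣY)²)]
Numerator: 10×2754 − 182×204 = -9588
Denominator: √[(39300 − 33124)(59640 − 41616)] = √[6176 × 18024] = 10550.6504
r = -9588 / 10550.6504 ≈ -0.909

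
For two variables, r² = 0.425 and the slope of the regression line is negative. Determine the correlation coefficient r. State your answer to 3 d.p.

-0.652

|r| = √0.425 = 0.652
The association is negative, so r = −0.652.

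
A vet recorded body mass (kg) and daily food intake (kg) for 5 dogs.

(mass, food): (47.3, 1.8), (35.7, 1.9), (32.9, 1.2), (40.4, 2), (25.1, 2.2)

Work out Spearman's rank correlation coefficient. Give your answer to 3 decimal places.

Rank mass: 5, 3, 2, 4, 1
Rank food: 2, 3, 1, 4, 5
d = rank(mass) − rank(food): 3, 0, 1, 0, -4; Σd² = 26
ρ = 1 − 6Σd² / [n(n²−1)] = 1 − 6×26 / (5×24) = 1 − 156/120 ≈ -0.300

-0.300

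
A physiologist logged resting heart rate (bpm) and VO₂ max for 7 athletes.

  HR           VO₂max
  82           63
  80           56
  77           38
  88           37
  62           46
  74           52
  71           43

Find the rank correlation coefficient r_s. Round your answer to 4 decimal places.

0.0000

Rank HR: 6, 5, 4, 7, 1, 3, 2
Rank VO₂max: 7, 6, 2, 1, 4, 5, 3
d = rank(HR) − rank(VO₂max): -1, -1, 2, 6, -3, -2, -1; Σd² = 56
ρ = 1 − 6Σd² / [n(n²−1)] = 1 − 6×56 / (7×48) = 1 − 336/336 ≈ 0.0000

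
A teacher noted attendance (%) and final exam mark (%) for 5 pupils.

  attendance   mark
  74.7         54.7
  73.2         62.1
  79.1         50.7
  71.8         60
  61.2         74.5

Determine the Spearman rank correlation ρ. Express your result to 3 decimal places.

Rank attendance: 4, 3, 5, 2, 1
Rank mark: 2, 4, 1, 3, 5
d = rank(attendance) − rank(mark): 2, -1, 4, -1, -4; Σd² = 38
ρ = 1 − 6Σd² / [n(n²−1)] = 1 − 6×38 / (5×24) = 1 − 228/120 ≈ -0.900

-0.900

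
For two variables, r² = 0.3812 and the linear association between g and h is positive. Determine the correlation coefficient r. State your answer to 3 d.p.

|r| = √0.3812 = 0.617
The association is positive, so r = 0.617.

0.617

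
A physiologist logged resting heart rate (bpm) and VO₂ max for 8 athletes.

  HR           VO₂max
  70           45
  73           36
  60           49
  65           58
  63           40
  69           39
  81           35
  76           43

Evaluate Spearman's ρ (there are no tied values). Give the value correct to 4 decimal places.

-0.6190

Rank HR: 5, 6, 1, 3, 2, 4, 8, 7
Rank VO₂max: 6, 2, 7, 8, 4, 3, 1, 5
d = rank(HR) − rank(VO₂max): -1, 4, -6, -5, -2, 1, 7, 2; Σd² = 136
ρ = 1 − 6Σd² / [n(n²−1)] = 1 − 6×136 / (8×63) = 1 − 816/504 ≈ -0.6190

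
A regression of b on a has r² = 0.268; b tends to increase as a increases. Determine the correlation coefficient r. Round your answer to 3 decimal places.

0.518

|r| = √0.268 = 0.518
The association is positive, so r = 0.518.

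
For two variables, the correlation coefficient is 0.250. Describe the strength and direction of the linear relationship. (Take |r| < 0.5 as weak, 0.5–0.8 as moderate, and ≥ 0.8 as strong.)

weak positive

r = 0.250 > 0 so the relationship is positive.
|r| = 0.250, which falls in the weak range.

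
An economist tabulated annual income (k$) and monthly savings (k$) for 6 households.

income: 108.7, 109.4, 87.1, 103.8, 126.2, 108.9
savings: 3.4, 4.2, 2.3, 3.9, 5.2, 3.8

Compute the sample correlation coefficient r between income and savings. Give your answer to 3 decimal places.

0.949

n = 6, Σx = 644.1, Σy = 22.8, Σx² = 69930.55, Σy² = 91.18, Σxy = 2504.27
nΣxy − ΣxΣy = 15025.62 − 14685.48 = 340.14
nΣx² − (Σx)² = 419583.3 − 414864.81 = 4718.49; nΣy² − (Σy)² = 547.08 − 519.84 = 27.24
r = 340.14 / √(4718.49 × 27.24) = 340.14 / 358.5131 ≈ 0.949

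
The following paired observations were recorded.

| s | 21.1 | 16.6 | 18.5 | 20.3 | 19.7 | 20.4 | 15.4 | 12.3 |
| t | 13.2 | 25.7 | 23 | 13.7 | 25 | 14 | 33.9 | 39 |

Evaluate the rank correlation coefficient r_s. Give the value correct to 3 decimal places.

Rank s: 8, 3, 4, 6, 5, 7, 2, 1
Rank t: 1, 6, 4, 2, 5, 3, 7, 8
d = rank(s) − rank(t): 7, -3, 0, 4, 0, 4, -5, -7; Σd² = 164
ρ = 1 − 6Σd² / [n(n²−1)] = 1 − 6×164 / (8×63) = 1 − 984/504 ≈ -0.952

-0.952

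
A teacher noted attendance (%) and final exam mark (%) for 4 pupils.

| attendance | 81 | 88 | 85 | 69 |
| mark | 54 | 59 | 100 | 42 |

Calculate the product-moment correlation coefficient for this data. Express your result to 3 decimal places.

0.591

n = 4, Σx = 323, Σy = 255, Σx² = 26291, Σy² = 18161, Σxy = 20964
nΣxy − ΣxΣy = 83856 − 82365 = 1491
nΣx² − (Σx)² = 105164 − 104329 = 835; nΣy² − (Σy)² = 72644 − 65025 = 7619
r = 1491 / √(835 × 7619) = 1491 / 2522.2738 ≈ 0.591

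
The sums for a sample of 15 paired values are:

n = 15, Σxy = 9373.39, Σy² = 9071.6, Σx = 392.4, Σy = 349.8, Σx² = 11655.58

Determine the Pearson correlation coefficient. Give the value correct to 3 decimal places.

0.197

r = (nΣxy − ΣxΣy) / √[(nΣx² − (Σx)²)(nΣy² − (Σy)²)]
Numerator: 15×9373.39 − 392.4×349.8 = 3339.33
Denominator: √[(174833.7 − 153977.76)(136074 − 122360.04)] = √[20855.94 × 13713.96] = 16912.0527
r = 3339.33 / 16912.0527 ≈ 0.197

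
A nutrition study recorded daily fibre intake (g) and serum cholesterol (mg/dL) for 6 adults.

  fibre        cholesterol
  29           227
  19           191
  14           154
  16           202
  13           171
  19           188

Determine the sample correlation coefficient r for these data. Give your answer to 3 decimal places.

n = 6, Σx = 110, Σy = 1133, Σx² = 2184, Σy² = 217115, Σxy = 21395
nΣxy − ΣxΣy = 128370 − 124630 = 3740
nΣx² − (Σx)² = 13104 − 12100 = 1004; nΣy² − (Σy)² = 1302690 − 1283689 = 19001
r = 3740 / √(1004 × 19001) = 3740 / 4367.7230 ≈ 0.856

0.856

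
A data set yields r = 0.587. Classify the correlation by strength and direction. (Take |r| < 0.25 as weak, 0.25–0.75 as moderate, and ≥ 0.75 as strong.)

moderate positive

r = 0.587 > 0 so the relationship is positive.
|r| = 0.587, which falls in the moderate range.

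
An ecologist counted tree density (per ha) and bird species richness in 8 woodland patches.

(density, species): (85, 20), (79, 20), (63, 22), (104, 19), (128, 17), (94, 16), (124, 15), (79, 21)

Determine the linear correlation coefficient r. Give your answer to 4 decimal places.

-0.8387

n = 8, Σx = 756, Σy = 150, Σx² = 75088, Σy² = 2856, Σxy = 13841
nΣxy − ΣxΣy = 110728 − 113400 = -2672
nΣx² − (Σx)² = 600704 − 571536 = 29168; nΣy² − (Σy)² = 22848 − 22500 = 348
r = -2672 / √(29168 × 348) = -2672 / 3185.9793 ≈ -0.8387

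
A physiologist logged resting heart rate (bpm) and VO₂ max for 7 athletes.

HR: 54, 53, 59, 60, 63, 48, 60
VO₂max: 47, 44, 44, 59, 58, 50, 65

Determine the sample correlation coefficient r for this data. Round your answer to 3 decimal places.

n = 7, Σx = 397, Σy = 367, Σx² = 22679, Σy² = 19651, Σxy = 20960
nΣxy − ΣxΣy = 146720 − 145699 = 1021
nΣx² − (Σx)² = 158753 − 157609 = 1144; nΣy² − (Σy)² = 137557 − 134689 = 2868
r = 1021 / √(1144 × 2868) = 1021 / 1811.3509 ≈ 0.564

0.564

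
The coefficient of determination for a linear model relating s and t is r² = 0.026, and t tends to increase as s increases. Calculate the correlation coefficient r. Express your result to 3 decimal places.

0.161

|r| = √0.026 = 0.161
The association is positive, so r = 0.161.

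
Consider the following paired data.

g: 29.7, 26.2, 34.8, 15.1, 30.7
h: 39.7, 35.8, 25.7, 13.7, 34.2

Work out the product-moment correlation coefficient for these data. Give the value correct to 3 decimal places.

n = 5, Σg = 136.5, Σh = 149.1, Σg² = 3950.07, Σh² = 4875.55, Σgh = 4268.22
nΣgh − ΣgΣh = 21341.1 − 20352.15 = 988.95
nΣg² − (Σg)² = 19750.35 − 18632.25 = 1118.1; nΣh² − (Σh)² = 24377.75 − 22230.81 = 2146.94
r = 988.95 / √(1118.1 × 2146.94) = 988.95 / 1549.3526 ≈ 0.638

0.638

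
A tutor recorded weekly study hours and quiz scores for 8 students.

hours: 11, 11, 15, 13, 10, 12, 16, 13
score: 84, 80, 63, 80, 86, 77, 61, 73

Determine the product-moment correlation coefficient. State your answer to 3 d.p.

-0.954

n = 8, Σx = 101, Σy = 604, Σx² = 1305, Σy² = 46200, Σxy = 7498
nΣxy − ΣxΣy = 59984 − 61004 = -1020
nΣx² − (Σx)² = 10440 − 10201 = 239; nΣy² − (Σy)² = 369600 − 364816 = 4784
r = -1020 / √(239 × 4784) = -1020 / 1069.2876 ≈ -0.954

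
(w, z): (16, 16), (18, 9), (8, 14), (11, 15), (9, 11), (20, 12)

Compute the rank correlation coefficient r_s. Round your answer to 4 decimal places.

Rank w: 4, 5, 1, 3, 2, 6
Rank z: 6, 1, 4, 5, 2, 3
d = rank(w) − rank(z): -2, 4, -3, -2, 0, 3; Σd² = 42
ρ = 1 − 6Σd² / [n(n²−1)] = 1 − 6×42 / (6×35) = 1 − 252/210 ≈ -0.2000

-0.2000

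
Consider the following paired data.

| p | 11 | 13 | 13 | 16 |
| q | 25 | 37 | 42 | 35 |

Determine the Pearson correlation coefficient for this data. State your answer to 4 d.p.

n = 4, Σp = 53, Σq = 139, Σp² = 715, Σq² = 4983, Σpq = 1862
nΣpq − ΣpΣq = 7448 − 7367 = 81
nΣp² − (Σp)² = 2860 − 2809 = 51; nΣq² − (Σq)² = 19932 − 19321 = 611
r = 81 / √(51 × 611) = 81 / 176.5248 ≈ 0.4589

0.4589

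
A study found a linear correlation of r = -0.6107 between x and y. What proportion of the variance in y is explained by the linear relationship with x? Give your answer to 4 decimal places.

0.3730

r² = (-0.6107)² = 0.3730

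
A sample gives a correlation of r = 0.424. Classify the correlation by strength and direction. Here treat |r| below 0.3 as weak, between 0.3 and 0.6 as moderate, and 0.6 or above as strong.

r = 0.424 > 0 so the relationship is positive.
|r| = 0.424, which falls in the moderate range.

moderate positive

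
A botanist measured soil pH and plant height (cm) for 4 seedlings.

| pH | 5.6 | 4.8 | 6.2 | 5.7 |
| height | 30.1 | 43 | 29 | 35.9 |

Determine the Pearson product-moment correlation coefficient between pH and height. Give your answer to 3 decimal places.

-0.892

n = 4, Σx = 22.3, Σy = 138, Σx² = 125.33, Σy² = 4884.82, Σxy = 759.39
nΣxy − ΣxΣy = 3037.56 − 3077.4 = -39.84
nΣx² − (Σx)² = 501.32 − 497.29 = 4.03; nΣy² − (Σy)² = 19539.28 − 19044 = 495.28
r = -39.84 / √(4.03 × 495.28) = -39.84 / 44.6764 ≈ -0.892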